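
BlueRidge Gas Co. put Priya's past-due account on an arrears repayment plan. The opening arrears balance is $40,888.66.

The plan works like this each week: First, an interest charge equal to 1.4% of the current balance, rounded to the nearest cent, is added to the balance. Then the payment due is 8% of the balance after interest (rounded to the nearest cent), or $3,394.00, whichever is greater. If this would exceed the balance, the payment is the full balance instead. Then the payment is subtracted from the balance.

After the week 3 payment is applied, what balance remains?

Week 1: $40,888.66 +$572.44 interest = $41,461.10; pay $3,394.00 → $38,067.10
Week 2: $38,067.10 +$532.94 interest = $38,600.04; pay $3,394.00 → $35,206.04
Week 3: $35,206.04 +$492.88 interest = $35,698.92; pay $3,394.00 → $32,304.92

$32,304.92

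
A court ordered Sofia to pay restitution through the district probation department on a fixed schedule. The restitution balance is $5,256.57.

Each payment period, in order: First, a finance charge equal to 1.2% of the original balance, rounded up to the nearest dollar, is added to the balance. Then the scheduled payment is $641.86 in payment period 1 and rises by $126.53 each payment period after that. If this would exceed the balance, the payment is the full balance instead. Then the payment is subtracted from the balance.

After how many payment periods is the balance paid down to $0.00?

6

Payment period 1: opening $5,256.57; interest $64.00 → $5,320.57; payment $641.86; balance $4,678.71
Payment period 2: opening $4,678.71; interest $64.00 → $4,742.71; payment $768.39; balance $3,974.32
Payment period 3: opening $3,974.32; interest $64.00 → $4,038.32; payment $894.92; balance $3,143.40
Payment period 4: opening $3,143.40; interest $64.00 → $3,207.40; payment $1,021.45; balance $2,185.95
Payment period 5: opening $2,185.95; interest $64.00 → $2,249.95; payment $1,147.98; balance $1,101.97
Payment period 6: opening $1,101.97; interest $64.00 → $1,165.97; payment $1,165.97; balance $0.00
Balance reaches $0.00 in payment period 6.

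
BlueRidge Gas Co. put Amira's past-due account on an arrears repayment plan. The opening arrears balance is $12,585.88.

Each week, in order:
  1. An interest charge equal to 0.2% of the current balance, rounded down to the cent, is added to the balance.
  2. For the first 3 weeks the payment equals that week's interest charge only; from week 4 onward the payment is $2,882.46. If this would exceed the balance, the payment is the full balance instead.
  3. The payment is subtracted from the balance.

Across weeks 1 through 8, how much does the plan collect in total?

Week 1: $12,585.88 +$25.17 interest = $12,611.05; pay $25.17 → $12,585.88
Week 2: $12,585.88 +$25.17 interest = $12,611.05; pay $25.17 → $12,585.88
Week 3: $12,585.88 +$25.17 interest = $12,611.05; pay $25.17 → $12,585.88
Week 4: $12,585.88 +$25.17 interest = $12,611.05; pay $2,882.46 → $9,728.59
Week 5: $9,728.59 +$19.45 interest = $9,748.04; pay $2,882.46 → $6,865.58
Week 6: $6,865.58 +$13.73 interest = $6,879.31; pay $2,882.46 → $3,996.85
Week 7: $3,996.85 +$7.99 interest = $4,004.84; pay $2,882.46 → $1,122.38
Week 8: $1,122.38 +$2.24 interest = $1,124.62; pay $1,124.62 → $0.00
Total paid: $12,729.97

$12,729.97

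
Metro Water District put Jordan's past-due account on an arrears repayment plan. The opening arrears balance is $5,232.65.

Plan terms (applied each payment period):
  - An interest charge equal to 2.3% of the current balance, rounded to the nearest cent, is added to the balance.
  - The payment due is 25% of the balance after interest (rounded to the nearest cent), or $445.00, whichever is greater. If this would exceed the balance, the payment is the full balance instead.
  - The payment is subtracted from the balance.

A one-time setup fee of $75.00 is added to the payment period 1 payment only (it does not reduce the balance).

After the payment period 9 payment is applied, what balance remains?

$0.00

Payment period 1: opening $5,232.65; interest $120.35 → $5,353.00; payment $1,338.25 (+ $75.00 fee); balance $4,014.75
Payment period 2: opening $4,014.75; interest $92.34 → $4,107.09; payment $1,026.77; balance $3,080.32
Payment period 3: opening $3,080.32; interest $70.85 → $3,151.17; payment $787.79; balance $2,363.38
Payment period 4: opening $2,363.38; interest $54.36 → $2,417.74; payment $604.44; balance $1,813.30
Payment period 5: opening $1,813.30; interest $41.71 → $1,855.01; payment $463.75; balance $1,391.26
Payment period 6: opening $1,391.26; interest $32.00 → $1,423.26; payment $445.00; balance $978.26
Payment period 7: opening $978.26; interest $22.50 → $1,000.76; payment $445.00; balance $555.76
Payment period 8: opening $555.76; interest $12.78 → $568.54; payment $445.00; balance $123.54
Payment period 9: opening $123.54; interest $2.84 → $126.38; payment $126.38; balance $0.00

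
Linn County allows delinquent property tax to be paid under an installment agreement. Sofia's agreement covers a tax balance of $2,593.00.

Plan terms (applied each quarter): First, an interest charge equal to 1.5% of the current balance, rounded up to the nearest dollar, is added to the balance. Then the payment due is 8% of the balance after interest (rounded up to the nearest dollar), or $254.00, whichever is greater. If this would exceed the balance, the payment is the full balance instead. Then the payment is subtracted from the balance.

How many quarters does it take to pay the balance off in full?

12

Quarter 1: $2,593.00 +$39.00 interest = $2,632.00; pay $254.00 → $2,378.00
Quarter 2: $2,378.00 +$36.00 interest = $2,414.00; pay $254.00 → $2,160.00
Quarter 3: $2,160.00 +$33.00 interest = $2,193.00; pay $254.00 → $1,939.00
Quarter 4: $1,939.00 +$30.00 interest = $1,969.00; pay $254.00 → $1,715.00
Quarter 5: $1,715.00 +$26.00 interest = $1,741.00; pay $254.00 → $1,487.00
Quarter 6: $1,487.00 +$23.00 interest = $1,510.00; pay $254.00 → $1,256.00
Quarter 7: $1,256.00 +$19.00 interest = $1,275.00; pay $254.00 → $1,021.00
Quarter 8: $1,021.00 +$16.00 interest = $1,037.00; pay $254.00 → $783.00
Quarter 9: $783.00 +$12.00 interest = $795.00; pay $254.00 → $541.00
Quarter 10: $541.00 +$9.00 interest = $550.00; pay $254.00 → $296.00
Quarter 11: $296.00 +$5.00 interest = $301.00; pay $254.00 → $47.00
Quarter 12: $47.00 +$1.00 interest = $48.00; pay $48.00 → $0.00
Balance reaches $0.00 in quarter 12.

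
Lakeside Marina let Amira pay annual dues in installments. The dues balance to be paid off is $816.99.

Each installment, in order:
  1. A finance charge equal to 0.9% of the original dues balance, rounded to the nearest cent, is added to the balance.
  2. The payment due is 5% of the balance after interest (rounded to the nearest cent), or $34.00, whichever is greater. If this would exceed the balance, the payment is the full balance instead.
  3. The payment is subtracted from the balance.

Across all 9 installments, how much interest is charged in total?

Installment 1: opening $816.99; interest $7.35 → $824.34; payment $41.22; balance $783.12
Installment 2: opening $783.12; interest $7.35 → $790.47; payment $39.52; balance $750.95
Installment 3: opening $750.95; interest $7.35 → $758.30; payment $37.92; balance $720.38
Installment 4: opening $720.38; interest $7.35 → $727.73; payment $36.39; balance $691.34
Installment 5: opening $691.34; interest $7.35 → $698.69; payment $34.93; balance $663.76
Installment 6: opening $663.76; interest $7.35 → $671.11; payment $34.00; balance $637.11
Installment 7: opening $637.11; interest $7.35 → $644.46; payment $34.00; balance $610.46
Installment 8: opening $610.46; interest $7.35 → $617.81; payment $34.00; balance $583.81
Installment 9: opening $583.81; interest $7.35 → $591.16; payment $34.00; balance $557.16
Total interest: $7.35 + $7.35 + $7.35 + $7.35 + $7.35 + $7.35 + $7.35 + $7.35 + $7.35 = $66.15

$66.15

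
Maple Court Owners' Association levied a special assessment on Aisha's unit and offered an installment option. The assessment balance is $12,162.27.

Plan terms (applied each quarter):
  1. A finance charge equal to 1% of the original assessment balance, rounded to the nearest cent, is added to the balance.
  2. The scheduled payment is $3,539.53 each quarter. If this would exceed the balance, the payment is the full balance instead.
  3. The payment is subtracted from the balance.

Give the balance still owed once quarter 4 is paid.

$0.00

Quarter 1: $12,162.27 +$121.62 interest = $12,283.89; pay $3,539.53 → $8,744.36
Quarter 2: $8,744.36 +$121.62 interest = $8,865.98; pay $3,539.53 → $5,326.45
Quarter 3: $5,326.45 +$121.62 interest = $5,448.07; pay $3,539.53 → $1,908.54
Quarter 4: $1,908.54 +$121.62 interest = $2,030.16; pay $2,030.16 → $0.00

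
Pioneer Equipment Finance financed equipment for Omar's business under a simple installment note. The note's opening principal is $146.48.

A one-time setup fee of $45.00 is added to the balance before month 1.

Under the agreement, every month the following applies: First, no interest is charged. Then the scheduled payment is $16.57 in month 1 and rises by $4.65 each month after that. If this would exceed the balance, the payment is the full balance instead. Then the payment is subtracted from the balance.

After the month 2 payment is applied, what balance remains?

Month 1: $191.48 − $16.57 → $174.91
Month 2: $174.91 − $21.22 → $153.69

$153.69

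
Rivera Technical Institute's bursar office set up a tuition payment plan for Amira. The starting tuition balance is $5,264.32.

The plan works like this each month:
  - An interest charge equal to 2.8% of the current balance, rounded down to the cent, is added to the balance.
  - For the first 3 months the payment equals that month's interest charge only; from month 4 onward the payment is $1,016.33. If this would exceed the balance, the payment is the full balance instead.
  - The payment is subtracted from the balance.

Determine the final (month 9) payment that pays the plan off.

$688.18

Month 1: $5,264.32 +$147.40 interest = $5,411.72; pay $147.40 → $5,264.32
Month 2: $5,264.32 +$147.40 interest = $5,411.72; pay $147.40 → $5,264.32
Month 3: $5,264.32 +$147.40 interest = $5,411.72; pay $147.40 → $5,264.32
Month 4: $5,264.32 +$147.40 interest = $5,411.72; pay $1,016.33 → $4,395.39
Month 5: $4,395.39 +$123.07 interest = $4,518.46; pay $1,016.33 → $3,502.13
Month 6: $3,502.13 +$98.05 interest = $3,600.18; pay $1,016.33 → $2,583.85
Month 7: $2,583.85 +$72.34 interest = $2,656.19; pay $1,016.33 → $1,639.86
Month 8: $1,639.86 +$45.91 interest = $1,685.77; pay $1,016.33 → $669.44
Month 9: $669.44 +$18.74 interest = $688.18; pay $688.18 → $0.00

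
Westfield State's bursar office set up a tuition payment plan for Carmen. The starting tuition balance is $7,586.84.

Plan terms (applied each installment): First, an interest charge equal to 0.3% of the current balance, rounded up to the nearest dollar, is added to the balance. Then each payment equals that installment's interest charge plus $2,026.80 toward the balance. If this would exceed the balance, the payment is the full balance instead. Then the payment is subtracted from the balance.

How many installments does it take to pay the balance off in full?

# | Opening | Interest | Payment | End bal
1 | $7,586.84 | $23.00 | $2,049.80 | $5,560.04
2 | $5,560.04 | $17.00 | $2,043.80 | $3,533.24
3 | $3,533.24 | $11.00 | $2,037.80 | $1,506.44
4 | $1,506.44 | $5.00 | $1,511.44 | $0.00
Balance reaches $0.00 in installment 4.

4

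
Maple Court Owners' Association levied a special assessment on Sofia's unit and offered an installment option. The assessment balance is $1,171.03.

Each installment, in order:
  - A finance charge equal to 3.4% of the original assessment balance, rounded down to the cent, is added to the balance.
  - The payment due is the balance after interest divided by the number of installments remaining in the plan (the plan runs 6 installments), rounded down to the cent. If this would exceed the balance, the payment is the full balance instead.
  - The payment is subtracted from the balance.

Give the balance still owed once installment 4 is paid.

$465.99

Installment 1: $1,171.03 +$39.81 interest = $1,210.84; pay $201.80 → $1,009.04
Installment 2: $1,009.04 +$39.81 interest = $1,048.85; pay $209.77 → $839.08
Installment 3: $839.08 +$39.81 interest = $878.89; pay $219.72 → $659.17
Installment 4: $659.17 +$39.81 interest = $698.98; pay $232.99 → $465.99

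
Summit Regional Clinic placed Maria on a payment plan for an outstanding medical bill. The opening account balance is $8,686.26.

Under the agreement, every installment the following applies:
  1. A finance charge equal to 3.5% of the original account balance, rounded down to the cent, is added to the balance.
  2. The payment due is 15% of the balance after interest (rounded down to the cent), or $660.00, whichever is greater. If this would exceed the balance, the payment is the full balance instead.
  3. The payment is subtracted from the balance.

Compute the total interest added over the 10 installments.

Installment 1: $8,686.26 +$304.01 interest = $8,990.27; pay $1,348.54 → $7,641.73
Installment 2: $7,641.73 +$304.01 interest = $7,945.74; pay $1,191.86 → $6,753.88
Installment 3: $6,753.88 +$304.01 interest = $7,057.89; pay $1,058.68 → $5,999.21
Installment 4: $5,999.21 +$304.01 interest = $6,303.22; pay $945.48 → $5,357.74
Installment 5: $5,357.74 +$304.01 interest = $5,661.75; pay $849.26 → $4,812.49
Installment 6: $4,812.49 +$304.01 interest = $5,116.50; pay $767.47 → $4,349.03
Installment 7: $4,349.03 +$304.01 interest = $4,653.04; pay $697.95 → $3,955.09
Installment 8: $3,955.09 +$304.01 interest = $4,259.10; pay $660.00 → $3,599.10
Installment 9: $3,599.10 +$304.01 interest = $3,903.11; pay $660.00 → $3,243.11
Installment 10: $3,243.11 +$304.01 interest = $3,547.12; pay $660.00 → $2,887.12
Total interest: $304.01 + $304.01 + $304.01 + $304.01 + $304.01 + $304.01 + $304.01 + $304.01 + $304.01 + $304.01 = $3,040.10

$3,040.10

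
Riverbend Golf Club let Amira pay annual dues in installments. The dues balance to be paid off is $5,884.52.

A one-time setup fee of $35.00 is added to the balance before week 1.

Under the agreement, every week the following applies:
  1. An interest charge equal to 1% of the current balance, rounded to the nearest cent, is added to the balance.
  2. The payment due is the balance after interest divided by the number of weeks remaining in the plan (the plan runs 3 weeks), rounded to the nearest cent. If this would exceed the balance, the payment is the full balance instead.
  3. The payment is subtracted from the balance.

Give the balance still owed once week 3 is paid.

Week 1: opening $5,919.52; interest $59.20 → $5,978.72; payment $1,992.91; balance $3,985.81
Week 2: opening $3,985.81; interest $39.86 → $4,025.67; payment $2,012.84; balance $2,012.83
Week 3: opening $2,012.83; interest $20.13 → $2,032.96; payment $2,032.96; balance $0.00

$0.00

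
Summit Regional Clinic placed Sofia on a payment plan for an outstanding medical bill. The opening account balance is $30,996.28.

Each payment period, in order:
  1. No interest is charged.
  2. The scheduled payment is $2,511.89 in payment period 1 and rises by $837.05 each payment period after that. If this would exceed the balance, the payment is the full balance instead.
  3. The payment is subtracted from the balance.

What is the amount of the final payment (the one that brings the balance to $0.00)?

# | Opening | Payment | End bal
1 | $30,996.28 | $2,511.89 | $28,484.39
2 | $28,484.39 | $3,348.94 | $25,135.45
3 | $25,135.45 | $4,185.99 | $20,949.46
4 | $20,949.46 | $5,023.04 | $15,926.42
5 | $15,926.42 | $5,860.09 | $10,066.33
6 | $10,066.33 | $6,697.14 | $3,369.19
7 | $3,369.19 | $3,369.19 | $0.00

$3,369.19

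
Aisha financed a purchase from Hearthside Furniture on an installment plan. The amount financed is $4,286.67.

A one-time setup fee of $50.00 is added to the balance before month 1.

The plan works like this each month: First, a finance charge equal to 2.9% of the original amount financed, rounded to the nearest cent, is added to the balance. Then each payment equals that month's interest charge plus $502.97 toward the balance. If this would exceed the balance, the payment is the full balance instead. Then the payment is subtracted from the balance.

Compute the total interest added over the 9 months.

$1,118.79

Month 1: $4,336.67 +$124.31 interest = $4,460.98; pay $627.28 → $3,833.70
Month 2: $3,833.70 +$124.31 interest = $3,958.01; pay $627.28 → $3,330.73
Month 3: $3,330.73 +$124.31 interest = $3,455.04; pay $627.28 → $2,827.76
Month 4: $2,827.76 +$124.31 interest = $2,952.07; pay $627.28 → $2,324.79
Month 5: $2,324.79 +$124.31 interest = $2,449.10; pay $627.28 → $1,821.82
Month 6: $1,821.82 +$124.31 interest = $1,946.13; pay $627.28 → $1,318.85
Month 7: $1,318.85 +$124.31 interest = $1,443.16; pay $627.28 → $815.88
Month 8: $815.88 +$124.31 interest = $940.19; pay $627.28 → $312.91
Month 9: $312.91 +$124.31 interest = $437.22; pay $437.22 → $0.00
Total interest: $124.31 + $124.31 + $124.31 + $124.31 + $124.31 + $124.31 + $124.31 + $124.31 + $124.31 = $1,118.79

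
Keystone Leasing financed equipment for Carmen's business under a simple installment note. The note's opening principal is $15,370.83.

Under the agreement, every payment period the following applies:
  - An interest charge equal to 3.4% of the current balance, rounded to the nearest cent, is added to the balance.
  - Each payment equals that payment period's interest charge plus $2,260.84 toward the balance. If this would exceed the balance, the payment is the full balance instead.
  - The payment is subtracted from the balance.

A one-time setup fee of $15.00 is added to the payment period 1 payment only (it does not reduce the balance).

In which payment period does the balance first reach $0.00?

Payment period 1: $15,370.83 +$522.61 interest = $15,893.44; pay $2,783.45 (+ $15.00 fee) → $13,109.99
Payment period 2: $13,109.99 +$445.74 interest = $13,555.73; pay $2,706.58 → $10,849.15
Payment period 3: $10,849.15 +$368.87 interest = $11,218.02; pay $2,629.71 → $8,588.31
Payment period 4: $8,588.31 +$292.00 interest = $8,880.31; pay $2,552.84 → $6,327.47
Payment period 5: $6,327.47 +$215.13 interest = $6,542.60; pay $2,475.97 → $4,066.63
Payment period 6: $4,066.63 +$138.27 interest = $4,204.90; pay $2,399.11 → $1,805.79
Payment period 7: $1,805.79 +$61.40 interest = $1,867.19; pay $1,867.19 → $0.00
Balance reaches $0.00 in payment period 7.

7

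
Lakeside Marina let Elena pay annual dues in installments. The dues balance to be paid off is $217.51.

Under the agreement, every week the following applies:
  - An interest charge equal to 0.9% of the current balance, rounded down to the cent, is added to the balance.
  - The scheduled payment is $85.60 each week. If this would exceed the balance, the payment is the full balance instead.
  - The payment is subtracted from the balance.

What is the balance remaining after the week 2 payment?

# | Opening | Interest | Payment | End bal
1 | $217.51 | $1.95 | $85.60 | $133.86
2 | $133.86 | $1.20 | $85.60 | $49.46

$49.46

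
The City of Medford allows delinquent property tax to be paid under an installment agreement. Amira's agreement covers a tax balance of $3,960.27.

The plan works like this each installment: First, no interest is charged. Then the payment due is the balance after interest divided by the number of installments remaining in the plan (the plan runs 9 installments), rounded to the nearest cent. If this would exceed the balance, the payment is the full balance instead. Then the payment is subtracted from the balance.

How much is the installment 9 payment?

Installment 1: opening $3,960.27; payment $440.03; balance $3,520.24
Installment 2: opening $3,520.24; payment $440.03; balance $3,080.21
Installment 3: opening $3,080.21; payment $440.03; balance $2,640.18
Installment 4: opening $2,640.18; payment $440.03; balance $2,200.15
Installment 5: opening $2,200.15; payment $440.03; balance $1,760.12
Installment 6: opening $1,760.12; payment $440.03; balance $1,320.09
Installment 7: opening $1,320.09; payment $440.03; balance $880.06
Installment 8: opening $880.06; payment $440.03; balance $440.03
Installment 9: opening $440.03; payment $440.03; balance $0.00

$440.03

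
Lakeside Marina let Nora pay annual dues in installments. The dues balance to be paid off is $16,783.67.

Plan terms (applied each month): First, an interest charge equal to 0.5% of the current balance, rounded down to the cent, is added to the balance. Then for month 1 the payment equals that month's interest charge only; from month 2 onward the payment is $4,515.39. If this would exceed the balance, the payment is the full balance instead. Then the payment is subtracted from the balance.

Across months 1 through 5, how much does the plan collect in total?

Month 1: $16,783.67 +$83.91 interest = $16,867.58; pay $83.91 → $16,783.67
Month 2: $16,783.67 +$83.91 interest = $16,867.58; pay $4,515.39 → $12,352.19
Month 3: $12,352.19 +$61.76 interest = $12,413.95; pay $4,515.39 → $7,898.56
Month 4: $7,898.56 +$39.49 interest = $7,938.05; pay $4,515.39 → $3,422.66
Month 5: $3,422.66 +$17.11 interest = $3,439.77; pay $3,439.77 → $0.00
Total paid: $17,069.85

$17,069.85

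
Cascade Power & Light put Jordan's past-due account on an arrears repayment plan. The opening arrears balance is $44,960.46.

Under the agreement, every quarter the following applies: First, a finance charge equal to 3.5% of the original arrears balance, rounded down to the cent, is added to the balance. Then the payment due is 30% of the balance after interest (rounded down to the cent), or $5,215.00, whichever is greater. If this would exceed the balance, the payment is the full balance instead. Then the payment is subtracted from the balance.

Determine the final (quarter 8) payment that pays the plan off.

$4,234.62

Quarter 1: $44,960.46 +$1,573.61 interest = $46,534.07; pay $13,960.22 → $32,573.85
Quarter 2: $32,573.85 +$1,573.61 interest = $34,147.46; pay $10,244.23 → $23,903.23
Quarter 3: $23,903.23 +$1,573.61 interest = $25,476.84; pay $7,643.05 → $17,833.79
Quarter 4: $17,833.79 +$1,573.61 interest = $19,407.40; pay $5,822.22 → $13,585.18
Quarter 5: $13,585.18 +$1,573.61 interest = $15,158.79; pay $5,215.00 → $9,943.79
Quarter 6: $9,943.79 +$1,573.61 interest = $11,517.40; pay $5,215.00 → $6,302.40
Quarter 7: $6,302.40 +$1,573.61 interest = $7,876.01; pay $5,215.00 → $2,661.01
Quarter 8: $2,661.01 +$1,573.61 interest = $4,234.62; pay $4,234.62 → $0.00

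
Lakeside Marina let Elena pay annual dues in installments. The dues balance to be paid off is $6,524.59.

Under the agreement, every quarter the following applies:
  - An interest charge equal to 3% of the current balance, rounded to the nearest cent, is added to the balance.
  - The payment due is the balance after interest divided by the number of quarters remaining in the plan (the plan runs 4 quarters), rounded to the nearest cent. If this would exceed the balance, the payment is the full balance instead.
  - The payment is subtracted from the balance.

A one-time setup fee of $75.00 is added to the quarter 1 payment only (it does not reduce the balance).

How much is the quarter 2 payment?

$1,730.49

Quarter 1: $6,524.59 +$195.74 interest = $6,720.33; pay $1,680.08 (+ $75.00 fee) → $5,040.25
Quarter 2: $5,040.25 +$151.21 interest = $5,191.46; pay $1,730.49 → $3,460.97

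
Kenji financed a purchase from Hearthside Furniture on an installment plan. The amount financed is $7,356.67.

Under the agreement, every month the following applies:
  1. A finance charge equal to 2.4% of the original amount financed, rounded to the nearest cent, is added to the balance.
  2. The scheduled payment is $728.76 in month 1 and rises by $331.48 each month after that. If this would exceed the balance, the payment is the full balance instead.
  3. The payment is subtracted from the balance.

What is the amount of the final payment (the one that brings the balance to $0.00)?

$1,457.43

Month 1: opening $7,356.67; interest $176.56 → $7,533.23; payment $728.76; balance $6,804.47
Month 2: opening $6,804.47; interest $176.56 → $6,981.03; payment $1,060.24; balance $5,920.79
Month 3: opening $5,920.79; interest $176.56 → $6,097.35; payment $1,391.72; balance $4,705.63
Month 4: opening $4,705.63; interest $176.56 → $4,882.19; payment $1,723.20; balance $3,158.99
Month 5: opening $3,158.99; interest $176.56 → $3,335.55; payment $2,054.68; balance $1,280.87
Month 6: opening $1,280.87; interest $176.56 → $1,457.43; payment $1,457.43; balance $0.00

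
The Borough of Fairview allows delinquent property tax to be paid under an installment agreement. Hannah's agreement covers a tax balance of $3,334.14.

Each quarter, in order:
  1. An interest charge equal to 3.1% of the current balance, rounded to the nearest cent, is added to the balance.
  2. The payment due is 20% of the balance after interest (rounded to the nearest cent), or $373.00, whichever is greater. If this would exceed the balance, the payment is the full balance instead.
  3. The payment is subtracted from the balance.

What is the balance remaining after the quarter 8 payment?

$180.64

Quarter 1: $3,334.14 +$103.36 interest = $3,437.50; pay $687.50 → $2,750.00
Quarter 2: $2,750.00 +$85.25 interest = $2,835.25; pay $567.05 → $2,268.20
Quarter 3: $2,268.20 +$70.31 interest = $2,338.51; pay $467.70 → $1,870.81
Quarter 4: $1,870.81 +$58.00 interest = $1,928.81; pay $385.76 → $1,543.05
Quarter 5: $1,543.05 +$47.83 interest = $1,590.88; pay $373.00 → $1,217.88
Quarter 6: $1,217.88 +$37.75 interest = $1,255.63; pay $373.00 → $882.63
Quarter 7: $882.63 +$27.36 interest = $909.99; pay $373.00 → $536.99
Quarter 8: $536.99 +$16.65 interest = $553.64; pay $373.00 → $180.64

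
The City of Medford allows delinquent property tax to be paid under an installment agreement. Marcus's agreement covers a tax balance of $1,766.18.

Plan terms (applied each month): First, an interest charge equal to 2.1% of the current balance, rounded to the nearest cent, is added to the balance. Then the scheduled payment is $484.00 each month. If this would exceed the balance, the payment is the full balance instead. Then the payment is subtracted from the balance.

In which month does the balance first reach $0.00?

Month 1: $1,766.18 +$37.09 interest = $1,803.27; pay $484.00 → $1,319.27
Month 2: $1,319.27 +$27.70 interest = $1,346.97; pay $484.00 → $862.97
Month 3: $862.97 +$18.12 interest = $881.09; pay $484.00 → $397.09
Month 4: $397.09 +$8.34 interest = $405.43; pay $405.43 → $0.00
Balance reaches $0.00 in month 4.

4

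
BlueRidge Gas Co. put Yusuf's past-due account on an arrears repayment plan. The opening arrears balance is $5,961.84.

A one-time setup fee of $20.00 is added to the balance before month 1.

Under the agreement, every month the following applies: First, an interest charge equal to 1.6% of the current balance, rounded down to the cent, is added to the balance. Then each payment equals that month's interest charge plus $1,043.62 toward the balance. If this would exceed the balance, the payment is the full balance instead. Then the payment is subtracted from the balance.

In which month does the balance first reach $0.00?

6

Month 1: opening $5,981.84; interest $95.70 → $6,077.54; payment $1,139.32; balance $4,938.22
Month 2: opening $4,938.22; interest $79.01 → $5,017.23; payment $1,122.63; balance $3,894.60
Month 3: opening $3,894.60; interest $62.31 → $3,956.91; payment $1,105.93; balance $2,850.98
Month 4: opening $2,850.98; interest $45.61 → $2,896.59; payment $1,089.23; balance $1,807.36
Month 5: opening $1,807.36; interest $28.91 → $1,836.27; payment $1,072.53; balance $763.74
Month 6: opening $763.74; interest $12.21 → $775.95; payment $775.95; balance $0.00
Balance reaches $0.00 in month 6.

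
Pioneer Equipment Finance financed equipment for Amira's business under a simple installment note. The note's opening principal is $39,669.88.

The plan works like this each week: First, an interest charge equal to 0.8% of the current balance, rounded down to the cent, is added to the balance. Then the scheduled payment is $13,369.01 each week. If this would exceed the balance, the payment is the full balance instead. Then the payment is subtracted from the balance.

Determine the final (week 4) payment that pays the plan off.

Week 1: $39,669.88 +$317.35 interest = $39,987.23; pay $13,369.01 → $26,618.22
Week 2: $26,618.22 +$212.94 interest = $26,831.16; pay $13,369.01 → $13,462.15
Week 3: $13,462.15 +$107.69 interest = $13,569.84; pay $13,369.01 → $200.83
Week 4: $200.83 +$1.60 interest = $202.43; pay $202.43 → $0.00

$202.43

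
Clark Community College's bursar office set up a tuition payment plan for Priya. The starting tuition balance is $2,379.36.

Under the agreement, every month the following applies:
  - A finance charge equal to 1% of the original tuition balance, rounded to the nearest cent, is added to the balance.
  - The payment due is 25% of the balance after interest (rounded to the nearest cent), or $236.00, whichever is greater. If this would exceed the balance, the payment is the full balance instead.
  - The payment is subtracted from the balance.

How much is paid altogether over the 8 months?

Month 1: $2,379.36 +$23.79 interest = $2,403.15; pay $600.79 → $1,802.36
Month 2: $1,802.36 +$23.79 interest = $1,826.15; pay $456.54 → $1,369.61
Month 3: $1,369.61 +$23.79 interest = $1,393.40; pay $348.35 → $1,045.05
Month 4: $1,045.05 +$23.79 interest = $1,068.84; pay $267.21 → $801.63
Month 5: $801.63 +$23.79 interest = $825.42; pay $236.00 → $589.42
Month 6: $589.42 +$23.79 interest = $613.21; pay $236.00 → $377.21
Month 7: $377.21 +$23.79 interest = $401.00; pay $236.00 → $165.00
Month 8: $165.00 +$23.79 interest = $188.79; pay $188.79 → $0.00
Total paid: $2,569.68

$2,569.68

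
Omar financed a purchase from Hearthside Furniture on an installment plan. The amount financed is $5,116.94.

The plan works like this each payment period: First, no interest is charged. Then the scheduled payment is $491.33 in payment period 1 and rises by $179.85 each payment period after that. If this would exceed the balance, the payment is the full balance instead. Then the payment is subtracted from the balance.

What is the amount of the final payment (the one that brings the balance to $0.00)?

$861.79

Payment period 1: $5,116.94 − $491.33 → $4,625.61
Payment period 2: $4,625.61 − $671.18 → $3,954.43
Payment period 3: $3,954.43 − $851.03 → $3,103.40
Payment period 4: $3,103.40 − $1,030.88 → $2,072.52
Payment period 5: $2,072.52 − $1,210.73 → $861.79
Payment period 6: $861.79 − $861.79 → $0.00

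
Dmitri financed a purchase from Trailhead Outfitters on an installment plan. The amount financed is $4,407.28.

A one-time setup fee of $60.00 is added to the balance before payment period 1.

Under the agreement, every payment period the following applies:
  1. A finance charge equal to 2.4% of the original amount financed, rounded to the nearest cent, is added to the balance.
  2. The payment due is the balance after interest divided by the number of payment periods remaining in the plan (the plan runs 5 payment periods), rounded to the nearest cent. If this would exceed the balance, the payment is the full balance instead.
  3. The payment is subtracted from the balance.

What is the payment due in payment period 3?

Payment period 1: opening $4,467.28; interest $105.77 → $4,573.05; payment $914.61; balance $3,658.44
Payment period 2: opening $3,658.44; interest $105.77 → $3,764.21; payment $941.05; balance $2,823.16
Payment period 3: opening $2,823.16; interest $105.77 → $2,928.93; payment $976.31; balance $1,952.62

$976.31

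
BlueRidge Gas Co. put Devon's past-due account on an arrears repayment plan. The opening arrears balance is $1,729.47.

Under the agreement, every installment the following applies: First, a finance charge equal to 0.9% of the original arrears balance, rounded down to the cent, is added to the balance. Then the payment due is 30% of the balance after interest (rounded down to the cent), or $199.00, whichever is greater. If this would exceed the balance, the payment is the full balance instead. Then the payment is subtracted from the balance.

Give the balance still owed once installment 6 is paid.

$66.76

Installment 1: opening $1,729.47; interest $15.56 → $1,745.03; payment $523.50; balance $1,221.53
Installment 2: opening $1,221.53; interest $15.56 → $1,237.09; payment $371.12; balance $865.97
Installment 3: opening $865.97; interest $15.56 → $881.53; payment $264.45; balance $617.08
Installment 4: opening $617.08; interest $15.56 → $632.64; payment $199.00; balance $433.64
Installment 5: opening $433.64; interest $15.56 → $449.20; payment $199.00; balance $250.20
Installment 6: opening $250.20; interest $15.56 → $265.76; payment $199.00; balance $66.76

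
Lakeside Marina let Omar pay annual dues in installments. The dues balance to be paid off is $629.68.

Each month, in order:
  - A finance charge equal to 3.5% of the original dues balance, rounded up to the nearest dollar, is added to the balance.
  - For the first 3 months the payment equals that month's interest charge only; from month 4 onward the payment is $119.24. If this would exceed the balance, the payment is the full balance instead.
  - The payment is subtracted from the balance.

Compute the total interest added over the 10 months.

$230.00

# | Opening | Interest | Payment | End bal
1 | $629.68 | $23.00 | $23.00 | $629.68
2 | $629.68 | $23.00 | $23.00 | $629.68
3 | $629.68 | $23.00 | $23.00 | $629.68
4 | $629.68 | $23.00 | $119.24 | $533.44
5 | $533.44 | $23.00 | $119.24 | $437.20
6 | $437.20 | $23.00 | $119.24 | $340.96
7 | $340.96 | $23.00 | $119.24 | $244.72
8 | $244.72 | $23.00 | $119.24 | $148.48
9 | $148.48 | $23.00 | $119.24 | $52.24
10 | $52.24 | $23.00 | $75.24 | $0.00
Total interest: $23.00 + $23.00 + $23.00 + $23.00 + $23.00 + $23.00 + $23.00 + $23.00 + $23.00 + $23.00 = $230.00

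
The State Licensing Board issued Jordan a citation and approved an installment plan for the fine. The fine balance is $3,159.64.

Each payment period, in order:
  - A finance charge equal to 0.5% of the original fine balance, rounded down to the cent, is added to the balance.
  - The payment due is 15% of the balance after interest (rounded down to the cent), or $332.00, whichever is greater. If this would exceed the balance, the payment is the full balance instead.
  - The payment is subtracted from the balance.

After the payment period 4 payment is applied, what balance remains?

$1,658.74

Payment period 1: opening $3,159.64; interest $15.79 → $3,175.43; payment $476.31; balance $2,699.12
Payment period 2: opening $2,699.12; interest $15.79 → $2,714.91; payment $407.23; balance $2,307.68
Payment period 3: opening $2,307.68; interest $15.79 → $2,323.47; payment $348.52; balance $1,974.95
Payment period 4: opening $1,974.95; interest $15.79 → $1,990.74; payment $332.00; balance $1,658.74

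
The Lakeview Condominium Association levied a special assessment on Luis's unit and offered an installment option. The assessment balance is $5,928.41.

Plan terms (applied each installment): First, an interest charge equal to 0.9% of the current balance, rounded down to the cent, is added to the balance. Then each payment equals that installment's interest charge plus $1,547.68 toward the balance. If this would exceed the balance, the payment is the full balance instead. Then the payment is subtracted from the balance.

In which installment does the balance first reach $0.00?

# | Opening | Interest | Payment | End bal
1 | $5,928.41 | $53.35 | $1,601.03 | $4,380.73
2 | $4,380.73 | $39.42 | $1,587.10 | $2,833.05
3 | $2,833.05 | $25.49 | $1,573.17 | $1,285.37
4 | $1,285.37 | $11.56 | $1,296.93 | $0.00
Balance reaches $0.00 in installment 4.

4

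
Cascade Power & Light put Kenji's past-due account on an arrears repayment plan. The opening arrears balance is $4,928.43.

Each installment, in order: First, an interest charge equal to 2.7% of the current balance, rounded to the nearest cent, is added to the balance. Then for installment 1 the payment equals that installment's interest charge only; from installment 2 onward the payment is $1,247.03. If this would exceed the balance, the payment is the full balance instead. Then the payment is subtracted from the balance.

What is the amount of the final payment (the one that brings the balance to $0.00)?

Installment 1: $4,928.43 +$133.07 interest = $5,061.50; pay $133.07 → $4,928.43
Installment 2: $4,928.43 +$133.07 interest = $5,061.50; pay $1,247.03 → $3,814.47
Installment 3: $3,814.47 +$102.99 interest = $3,917.46; pay $1,247.03 → $2,670.43
Installment 4: $2,670.43 +$72.10 interest = $2,742.53; pay $1,247.03 → $1,495.50
Installment 5: $1,495.50 +$40.38 interest = $1,535.88; pay $1,247.03 → $288.85
Installment 6: $288.85 +$7.80 interest = $296.65; pay $296.65 → $0.00

$296.65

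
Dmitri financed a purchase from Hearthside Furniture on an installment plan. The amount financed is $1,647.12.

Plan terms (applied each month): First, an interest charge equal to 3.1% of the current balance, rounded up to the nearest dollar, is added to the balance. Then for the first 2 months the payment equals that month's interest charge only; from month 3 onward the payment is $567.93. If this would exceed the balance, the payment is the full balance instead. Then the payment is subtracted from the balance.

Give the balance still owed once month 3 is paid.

$1,131.19

Month 1: opening $1,647.12; interest $52.00 → $1,699.12; payment $52.00; balance $1,647.12
Month 2: opening $1,647.12; interest $52.00 → $1,699.12; payment $52.00; balance $1,647.12
Month 3: opening $1,647.12; interest $52.00 → $1,699.12; payment $567.93; balance $1,131.19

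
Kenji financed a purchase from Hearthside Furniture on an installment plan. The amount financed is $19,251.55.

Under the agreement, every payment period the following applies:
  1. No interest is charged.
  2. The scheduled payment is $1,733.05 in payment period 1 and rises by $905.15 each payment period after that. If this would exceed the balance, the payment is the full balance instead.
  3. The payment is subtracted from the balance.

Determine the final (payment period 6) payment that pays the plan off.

Payment period 1: $19,251.55 − $1,733.05 → $17,518.50
Payment period 2: $17,518.50 − $2,638.20 → $14,880.30
Payment period 3: $14,880.30 − $3,543.35 → $11,336.95
Payment period 4: $11,336.95 − $4,448.50 → $6,888.45
Payment period 5: $6,888.45 − $5,353.65 → $1,534.80
Payment period 6: $1,534.80 − $1,534.80 → $0.00

$1,534.80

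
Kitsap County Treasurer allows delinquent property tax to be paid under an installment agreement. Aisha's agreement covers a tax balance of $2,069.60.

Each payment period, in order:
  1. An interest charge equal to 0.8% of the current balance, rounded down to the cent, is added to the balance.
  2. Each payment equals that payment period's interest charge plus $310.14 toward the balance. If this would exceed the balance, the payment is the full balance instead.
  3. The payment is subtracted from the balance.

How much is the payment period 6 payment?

$314.29

Payment period 1: opening $2,069.60; interest $16.55 → $2,086.15; payment $326.69; balance $1,759.46
Payment period 2: opening $1,759.46; interest $14.07 → $1,773.53; payment $324.21; balance $1,449.32
Payment period 3: opening $1,449.32; interest $11.59 → $1,460.91; payment $321.73; balance $1,139.18
Payment period 4: opening $1,139.18; interest $9.11 → $1,148.29; payment $319.25; balance $829.04
Payment period 5: opening $829.04; interest $6.63 → $835.67; payment $316.77; balance $518.90
Payment period 6: opening $518.90; interest $4.15 → $523.05; payment $314.29; balance $208.76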